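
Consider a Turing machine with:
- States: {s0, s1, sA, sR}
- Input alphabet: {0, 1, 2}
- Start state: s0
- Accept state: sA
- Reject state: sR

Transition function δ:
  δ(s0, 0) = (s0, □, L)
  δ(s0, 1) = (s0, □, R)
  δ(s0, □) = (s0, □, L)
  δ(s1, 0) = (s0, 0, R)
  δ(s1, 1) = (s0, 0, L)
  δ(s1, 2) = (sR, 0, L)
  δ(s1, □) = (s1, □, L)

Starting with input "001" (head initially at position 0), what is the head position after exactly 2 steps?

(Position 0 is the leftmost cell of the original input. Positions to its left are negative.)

Execution trace (head position shown):
Step 0: [s0]001  (head at position 0)
Step 1: move left → [s0]□□01  (head at position -1)
Step 2: move left → [s0]□□□01  (head at position -2)

After 2 steps, the head is at position -2.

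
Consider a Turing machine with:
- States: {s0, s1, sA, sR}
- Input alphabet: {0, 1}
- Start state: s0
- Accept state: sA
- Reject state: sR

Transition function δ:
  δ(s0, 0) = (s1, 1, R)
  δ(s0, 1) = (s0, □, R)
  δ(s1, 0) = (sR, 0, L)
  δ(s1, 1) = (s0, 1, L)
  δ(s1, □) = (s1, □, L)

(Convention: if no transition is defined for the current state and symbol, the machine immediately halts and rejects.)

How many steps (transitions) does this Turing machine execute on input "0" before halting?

Execution trace:
Initial: [s0]0
Step 1: δ(s0, 0) = (s1, 1, R) → 1[s1]□
Step 2: δ(s1, □) = (s1, □, L) → [s1]1□
Step 3: δ(s1, 1) = (s0, 1, L) → [s0]□1□

No transition is defined for δ(s0, □). By convention the machine halts and rejects.

The machine executed 3 steps before halting.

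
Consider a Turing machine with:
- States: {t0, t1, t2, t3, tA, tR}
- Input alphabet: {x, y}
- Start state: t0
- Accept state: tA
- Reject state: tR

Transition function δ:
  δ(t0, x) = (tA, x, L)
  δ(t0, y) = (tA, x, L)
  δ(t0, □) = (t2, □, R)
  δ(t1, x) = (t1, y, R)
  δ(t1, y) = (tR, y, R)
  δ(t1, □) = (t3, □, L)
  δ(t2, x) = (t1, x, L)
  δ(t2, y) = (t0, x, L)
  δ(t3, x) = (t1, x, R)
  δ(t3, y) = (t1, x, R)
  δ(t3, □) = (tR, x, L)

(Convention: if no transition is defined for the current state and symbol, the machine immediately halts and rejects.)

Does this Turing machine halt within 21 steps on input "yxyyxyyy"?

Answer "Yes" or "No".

Execution trace:
Initial: [t0]yxyyxyyy
Step 1: δ(t0, y) = (tA, x, L) → [tA]□xxyyxyyy

The machine reaches the accept state tA and halts.
The machine halted after 1 step (within the 21-step bound).

Answer: Yes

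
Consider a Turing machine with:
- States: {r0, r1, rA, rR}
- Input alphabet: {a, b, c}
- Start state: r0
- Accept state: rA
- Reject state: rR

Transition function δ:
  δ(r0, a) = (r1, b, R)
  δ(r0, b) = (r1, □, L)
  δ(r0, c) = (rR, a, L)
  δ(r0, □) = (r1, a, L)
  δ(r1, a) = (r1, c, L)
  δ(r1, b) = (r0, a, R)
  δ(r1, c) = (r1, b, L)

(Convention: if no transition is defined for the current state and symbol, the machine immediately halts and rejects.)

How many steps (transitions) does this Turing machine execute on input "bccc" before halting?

Execution trace:
Initial: [r0]bccc
Step 1: δ(r0, b) = (r1, □, L) → [r1]□□ccc

No transition is defined for δ(r1, □). By convention the machine halts and rejects.

The machine executed 1 step before halting.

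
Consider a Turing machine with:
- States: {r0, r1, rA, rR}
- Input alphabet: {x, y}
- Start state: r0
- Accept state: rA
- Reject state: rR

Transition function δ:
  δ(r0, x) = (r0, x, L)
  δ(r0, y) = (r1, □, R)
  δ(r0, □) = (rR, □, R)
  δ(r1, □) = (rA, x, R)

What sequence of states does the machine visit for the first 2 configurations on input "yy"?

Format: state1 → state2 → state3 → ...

Execution trace:
Initial: [r0]yy
Step 1: δ(r0, y) = (r1, □, R) → □[r1]y

No transition is defined for δ(r1, y). By convention the machine halts and rejects.

State sequence: r0 → r1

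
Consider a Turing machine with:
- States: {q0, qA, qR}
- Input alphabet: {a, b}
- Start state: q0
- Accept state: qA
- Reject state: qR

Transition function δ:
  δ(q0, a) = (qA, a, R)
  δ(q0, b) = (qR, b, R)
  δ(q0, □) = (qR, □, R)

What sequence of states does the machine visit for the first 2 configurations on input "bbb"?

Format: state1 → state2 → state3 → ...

Execution trace:
Initial: [q0]bbb
Step 1: δ(q0, b) = (qR, b, R) → b[qR]bb

The machine reaches the reject state qR and halts.

State sequence: q0 → qR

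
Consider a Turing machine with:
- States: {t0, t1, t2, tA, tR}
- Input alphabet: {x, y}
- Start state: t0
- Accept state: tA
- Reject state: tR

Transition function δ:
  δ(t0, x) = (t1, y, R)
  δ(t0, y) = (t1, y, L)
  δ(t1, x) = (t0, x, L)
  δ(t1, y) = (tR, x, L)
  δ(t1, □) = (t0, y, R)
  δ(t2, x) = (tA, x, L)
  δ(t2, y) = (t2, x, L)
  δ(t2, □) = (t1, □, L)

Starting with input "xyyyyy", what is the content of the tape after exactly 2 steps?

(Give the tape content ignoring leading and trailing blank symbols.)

Execution trace:
Initial: [t0]xyyyyy
Step 1: δ(t0, x) = (t1, y, R) → y[t1]yyyyy
Step 2: δ(t1, y) = (tR, x, L) → [tR]yxyyyy

The machine reaches the reject state tR and halts.

After 2 steps, the tape (ignoring leading/trailing blanks) is: yxyyyy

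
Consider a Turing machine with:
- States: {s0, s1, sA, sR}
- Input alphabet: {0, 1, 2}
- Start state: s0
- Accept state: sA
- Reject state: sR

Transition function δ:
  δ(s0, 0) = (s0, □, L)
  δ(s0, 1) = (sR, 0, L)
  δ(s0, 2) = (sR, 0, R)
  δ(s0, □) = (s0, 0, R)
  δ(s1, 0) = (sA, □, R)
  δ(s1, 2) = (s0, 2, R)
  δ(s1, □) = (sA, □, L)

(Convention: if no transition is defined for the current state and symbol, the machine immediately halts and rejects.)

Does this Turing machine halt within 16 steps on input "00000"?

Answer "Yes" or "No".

Execution trace:
Initial: [s0]00000
Step 1: δ(s0, 0) = (s0, □, L) → [s0]□□0000
Step 2: δ(s0, □) = (s0, 0, R) → 0[s0]□0000
Step 3: δ(s0, □) = (s0, 0, R) → 00[s0]0000
Step 4: δ(s0, 0) = (s0, □, L) → 0[s0]0□000
Step 5: δ(s0, 0) = (s0, □, L) → [s0]0□□000
Step 6: δ(s0, 0) = (s0, □, L) → [s0]□□□□000
Step 7: δ(s0, □) = (s0, 0, R) → 0[s0]□□□000
Step 8: δ(s0, □) = (s0, 0, R) → 00[s0]□□000
Step 9: δ(s0, □) = (s0, 0, R) → 000[s0]□000
Step 10: δ(s0, □) = (s0, 0, R) → 0000[s0]000
Step 11: δ(s0, 0) = (s0, □, L) → 000[s0]0□00
Step 12: δ(s0, 0) = (s0, □, L) → 00[s0]0□□00
Step 13: δ(s0, 0) = (s0, □, L) → 0[s0]0□□□00
Step 14: δ(s0, 0) = (s0, □, L) → [s0]0□□□□00
Step 15: δ(s0, 0) = (s0, □, L) → [s0]□□□□□□00
Step 16: δ(s0, □) = (s0, 0, R) → 0[s0]□□□□□00

The machine has not reached a halting state after 16 steps.
The machine did not halt within the 16-step bound.

Answer: No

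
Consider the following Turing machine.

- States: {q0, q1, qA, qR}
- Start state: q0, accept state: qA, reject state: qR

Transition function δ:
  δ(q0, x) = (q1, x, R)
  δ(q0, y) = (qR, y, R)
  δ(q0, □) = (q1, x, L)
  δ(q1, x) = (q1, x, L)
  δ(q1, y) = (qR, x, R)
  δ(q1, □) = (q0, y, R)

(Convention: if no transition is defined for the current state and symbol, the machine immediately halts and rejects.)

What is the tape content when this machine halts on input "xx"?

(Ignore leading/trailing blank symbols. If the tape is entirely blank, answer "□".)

Execution trace:
Initial: [q0]xx
Step 1: δ(q0, x) = (q1, x, R) → x[q1]x
Step 2: δ(q1, x) = (q1, x, L) → [q1]xx
Step 3: δ(q1, x) = (q1, x, L) → [q1]□xx
Step 4: δ(q1, □) = (q0, y, R) → y[q0]xx
Step 5: δ(q0, x) = (q1, x, R) → yx[q1]x
Step 6: δ(q1, x) = (q1, x, L) → y[q1]xx
Step 7: δ(q1, x) = (q1, x, L) → [q1]yxx
Step 8: δ(q1, y) = (qR, x, R) → x[qR]xx

The machine reaches the reject state qR and halts.

Final tape (ignoring leading/trailing blanks): xxx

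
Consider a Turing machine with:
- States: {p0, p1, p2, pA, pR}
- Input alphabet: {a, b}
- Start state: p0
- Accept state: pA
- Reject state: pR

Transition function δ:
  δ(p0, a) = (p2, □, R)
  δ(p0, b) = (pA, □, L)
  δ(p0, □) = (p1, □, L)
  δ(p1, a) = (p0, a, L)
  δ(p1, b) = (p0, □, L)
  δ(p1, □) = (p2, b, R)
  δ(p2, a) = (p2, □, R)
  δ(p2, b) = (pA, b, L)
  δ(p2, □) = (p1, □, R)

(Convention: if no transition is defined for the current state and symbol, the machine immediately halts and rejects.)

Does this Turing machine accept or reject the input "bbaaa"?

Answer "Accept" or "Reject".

Execution trace:
Initial: [p0]bbaaa
Step 1: δ(p0, b) = (pA, □, L) → [pA]□□baaa

The machine reaches the accept state pA and halts.

Answer: Accept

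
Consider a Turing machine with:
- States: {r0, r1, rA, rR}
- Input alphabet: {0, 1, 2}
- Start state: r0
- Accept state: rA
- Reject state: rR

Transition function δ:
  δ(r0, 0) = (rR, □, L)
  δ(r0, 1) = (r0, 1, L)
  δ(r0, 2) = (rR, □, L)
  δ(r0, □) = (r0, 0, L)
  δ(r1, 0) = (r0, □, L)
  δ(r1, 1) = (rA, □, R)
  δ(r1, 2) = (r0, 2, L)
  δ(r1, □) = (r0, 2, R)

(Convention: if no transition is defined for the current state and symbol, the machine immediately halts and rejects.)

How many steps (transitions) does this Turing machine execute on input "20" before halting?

Execution trace:
Initial: [r0]20
Step 1: δ(r0, 2) = (rR, □, L) → [rR]□□0

The machine reaches the reject state rR and halts.

The machine executed 1 step before halting.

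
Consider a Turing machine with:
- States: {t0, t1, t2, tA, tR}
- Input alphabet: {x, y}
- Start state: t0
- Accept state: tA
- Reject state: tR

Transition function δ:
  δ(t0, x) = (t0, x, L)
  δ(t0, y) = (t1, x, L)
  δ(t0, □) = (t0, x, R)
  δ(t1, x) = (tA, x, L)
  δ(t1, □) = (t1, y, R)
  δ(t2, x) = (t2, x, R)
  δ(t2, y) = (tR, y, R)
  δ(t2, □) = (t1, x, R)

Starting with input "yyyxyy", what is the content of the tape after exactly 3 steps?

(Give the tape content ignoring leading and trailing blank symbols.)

Execution trace:
Initial: [t0]yyyxyy
Step 1: δ(t0, y) = (t1, x, L) → [t1]□xyyxyy
Step 2: δ(t1, □) = (t1, y, R) → y[t1]xyyxyy
Step 3: δ(t1, x) = (tA, x, L) → [tA]yxyyxyy

The machine reaches the accept state tA and halts.

After 3 steps, the tape (ignoring leading/trailing blanks) is: yxyyxyy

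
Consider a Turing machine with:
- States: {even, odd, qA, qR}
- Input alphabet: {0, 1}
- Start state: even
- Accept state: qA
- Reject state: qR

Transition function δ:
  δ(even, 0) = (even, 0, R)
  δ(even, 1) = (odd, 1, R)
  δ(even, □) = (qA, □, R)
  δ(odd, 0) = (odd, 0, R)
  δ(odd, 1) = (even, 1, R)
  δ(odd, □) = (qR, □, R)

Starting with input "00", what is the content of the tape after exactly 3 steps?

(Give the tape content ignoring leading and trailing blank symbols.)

Execution trace:
Initial: [even]00
Step 1: δ(even, 0) = (even, 0, R) → 0[even]0
Step 2: δ(even, 0) = (even, 0, R) → 00[even]□
Step 3: δ(even, □) = (qA, □, R) → 00□[qA]□

The machine reaches the accept state qA and halts.

After 3 steps, the tape (ignoring leading/trailing blanks) is: 00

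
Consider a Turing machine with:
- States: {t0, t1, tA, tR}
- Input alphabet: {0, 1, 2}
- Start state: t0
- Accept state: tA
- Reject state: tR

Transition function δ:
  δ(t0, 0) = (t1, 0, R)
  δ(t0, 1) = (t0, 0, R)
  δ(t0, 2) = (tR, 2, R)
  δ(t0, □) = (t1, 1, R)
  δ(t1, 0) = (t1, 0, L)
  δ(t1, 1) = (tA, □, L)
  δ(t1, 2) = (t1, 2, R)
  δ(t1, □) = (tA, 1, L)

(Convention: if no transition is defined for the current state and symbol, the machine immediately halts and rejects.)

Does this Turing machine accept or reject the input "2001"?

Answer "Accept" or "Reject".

Execution trace:
Initial: [t0]2001
Step 1: δ(t0, 2) = (tR, 2, R) → 2[tR]001

The machine reaches the reject state tR and halts.

Answer: Reject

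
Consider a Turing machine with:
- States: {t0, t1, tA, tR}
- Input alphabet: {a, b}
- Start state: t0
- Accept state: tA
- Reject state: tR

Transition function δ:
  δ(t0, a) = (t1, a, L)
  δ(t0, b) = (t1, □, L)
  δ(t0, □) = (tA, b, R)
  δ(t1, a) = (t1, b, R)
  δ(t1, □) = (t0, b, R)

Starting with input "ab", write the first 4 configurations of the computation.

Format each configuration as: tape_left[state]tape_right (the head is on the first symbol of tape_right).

Transitions applied:
Step 1: δ(t0, a) = (t1, a, L)
Step 2: δ(t1, □) = (t0, b, R)
Step 3: δ(t0, a) = (t1, a, L)

The first 4 configurations are:
[t0]ab ⊢ [t1]□ab ⊢ b[t0]ab ⊢ [t1]bab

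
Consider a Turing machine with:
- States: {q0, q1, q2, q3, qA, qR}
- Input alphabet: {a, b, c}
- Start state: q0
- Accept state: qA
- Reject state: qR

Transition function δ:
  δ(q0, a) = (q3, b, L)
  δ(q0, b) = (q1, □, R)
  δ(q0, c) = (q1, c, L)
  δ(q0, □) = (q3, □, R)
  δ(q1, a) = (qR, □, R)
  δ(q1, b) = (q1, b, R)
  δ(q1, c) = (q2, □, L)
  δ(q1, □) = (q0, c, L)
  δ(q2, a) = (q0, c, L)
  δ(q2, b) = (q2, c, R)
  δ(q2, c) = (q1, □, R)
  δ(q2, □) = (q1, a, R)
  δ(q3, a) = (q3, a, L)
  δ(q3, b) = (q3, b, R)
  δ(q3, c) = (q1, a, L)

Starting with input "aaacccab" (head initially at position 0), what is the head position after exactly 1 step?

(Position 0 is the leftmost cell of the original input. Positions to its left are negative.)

Execution trace (head position shown):
Step 0: [q0]aaacccab  (head at position 0)
Step 1: move left → [q3]□baacccab  (head at position -1)

After 1 step, the head is at position -1.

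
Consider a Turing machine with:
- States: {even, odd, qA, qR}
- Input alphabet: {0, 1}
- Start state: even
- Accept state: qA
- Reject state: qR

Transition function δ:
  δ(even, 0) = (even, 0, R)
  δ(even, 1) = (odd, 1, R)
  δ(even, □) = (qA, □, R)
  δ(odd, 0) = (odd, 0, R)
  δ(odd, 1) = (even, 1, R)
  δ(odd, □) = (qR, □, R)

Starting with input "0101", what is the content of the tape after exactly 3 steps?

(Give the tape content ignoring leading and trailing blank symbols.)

Execution trace:
Initial: [even]0101
Step 1: δ(even, 0) = (even, 0, R) → 0[even]101
Step 2: δ(even, 1) = (odd, 1, R) → 01[odd]01
Step 3: δ(odd, 0) = (odd, 0, R) → 010[odd]1

After 3 steps, the tape (ignoring leading/trailing blanks) is: 0101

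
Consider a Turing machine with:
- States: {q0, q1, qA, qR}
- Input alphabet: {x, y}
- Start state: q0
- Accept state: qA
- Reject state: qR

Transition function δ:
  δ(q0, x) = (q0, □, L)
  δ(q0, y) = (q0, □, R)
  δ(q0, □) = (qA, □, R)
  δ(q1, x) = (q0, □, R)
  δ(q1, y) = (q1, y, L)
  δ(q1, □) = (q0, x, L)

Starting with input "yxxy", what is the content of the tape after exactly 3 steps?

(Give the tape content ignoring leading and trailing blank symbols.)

Execution trace:
Initial: [q0]yxxy
Step 1: δ(q0, y) = (q0, □, R) → □[q0]xxy
Step 2: δ(q0, x) = (q0, □, L) → [q0]□□xy
Step 3: δ(q0, □) = (qA, □, R) → □[qA]□xy

The machine reaches the accept state qA and halts.

After 3 steps, the tape (ignoring leading/trailing blanks) is: xy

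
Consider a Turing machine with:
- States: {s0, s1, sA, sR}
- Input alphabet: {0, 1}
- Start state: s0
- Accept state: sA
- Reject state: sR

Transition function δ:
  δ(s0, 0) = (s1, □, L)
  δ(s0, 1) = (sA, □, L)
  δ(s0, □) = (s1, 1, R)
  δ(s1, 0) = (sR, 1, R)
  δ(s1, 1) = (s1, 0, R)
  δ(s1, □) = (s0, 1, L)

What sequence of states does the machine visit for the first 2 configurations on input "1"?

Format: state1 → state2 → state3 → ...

Execution trace:
Initial: [s0]1
Step 1: δ(s0, 1) = (sA, □, L) → [sA]□□

The machine reaches the accept state sA and halts.

State sequence: s0 → sA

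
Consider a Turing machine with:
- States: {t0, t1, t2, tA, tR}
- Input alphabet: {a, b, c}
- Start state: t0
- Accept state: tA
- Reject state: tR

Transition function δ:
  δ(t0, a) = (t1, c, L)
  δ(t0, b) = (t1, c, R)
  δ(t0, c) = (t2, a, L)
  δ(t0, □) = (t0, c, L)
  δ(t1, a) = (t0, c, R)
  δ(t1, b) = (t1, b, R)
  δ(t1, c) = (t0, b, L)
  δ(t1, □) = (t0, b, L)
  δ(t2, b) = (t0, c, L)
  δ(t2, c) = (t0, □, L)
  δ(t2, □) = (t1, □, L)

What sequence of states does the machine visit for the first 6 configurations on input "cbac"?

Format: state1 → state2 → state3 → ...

Execution trace:
Initial: [t0]cbac
Step 1: δ(t0, c) = (t2, a, L) → [t2]□abac
Step 2: δ(t2, □) = (t1, □, L) → [t1]□□abac
Step 3: δ(t1, □) = (t0, b, L) → [t0]□b□abac
Step 4: δ(t0, □) = (t0, c, L) → [t0]□cb□abac
Step 5: δ(t0, □) = (t0, c, L) → [t0]□ccb□abac

State sequence: t0 → t2 → t1 → t0 → t0 → t0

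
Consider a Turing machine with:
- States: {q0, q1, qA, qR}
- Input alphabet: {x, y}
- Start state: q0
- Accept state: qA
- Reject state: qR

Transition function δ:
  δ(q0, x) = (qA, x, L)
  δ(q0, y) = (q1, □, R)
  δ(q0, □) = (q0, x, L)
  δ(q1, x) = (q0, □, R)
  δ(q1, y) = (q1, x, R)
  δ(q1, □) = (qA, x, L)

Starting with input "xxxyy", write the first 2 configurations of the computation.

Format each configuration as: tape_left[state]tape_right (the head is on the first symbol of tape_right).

Transitions applied:
Step 1: δ(q0, x) = (qA, x, L)

The first 2 configurations are:
[q0]xxxyy ⊢ [qA]□xxxyy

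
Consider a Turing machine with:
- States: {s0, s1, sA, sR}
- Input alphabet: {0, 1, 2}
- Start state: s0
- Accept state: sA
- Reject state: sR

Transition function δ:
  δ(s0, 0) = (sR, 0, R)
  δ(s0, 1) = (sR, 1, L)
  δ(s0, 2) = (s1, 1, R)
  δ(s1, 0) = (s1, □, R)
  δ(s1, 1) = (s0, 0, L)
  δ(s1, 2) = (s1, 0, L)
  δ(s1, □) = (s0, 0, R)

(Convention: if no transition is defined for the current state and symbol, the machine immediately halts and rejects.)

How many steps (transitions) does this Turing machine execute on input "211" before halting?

Execution trace:
Initial: [s0]211
Step 1: δ(s0, 2) = (s1, 1, R) → 1[s1]11
Step 2: δ(s1, 1) = (s0, 0, L) → [s0]101
Step 3: δ(s0, 1) = (sR, 1, L) → [sR]□101

The machine reaches the reject state sR and halts.

The machine executed 3 steps before halting.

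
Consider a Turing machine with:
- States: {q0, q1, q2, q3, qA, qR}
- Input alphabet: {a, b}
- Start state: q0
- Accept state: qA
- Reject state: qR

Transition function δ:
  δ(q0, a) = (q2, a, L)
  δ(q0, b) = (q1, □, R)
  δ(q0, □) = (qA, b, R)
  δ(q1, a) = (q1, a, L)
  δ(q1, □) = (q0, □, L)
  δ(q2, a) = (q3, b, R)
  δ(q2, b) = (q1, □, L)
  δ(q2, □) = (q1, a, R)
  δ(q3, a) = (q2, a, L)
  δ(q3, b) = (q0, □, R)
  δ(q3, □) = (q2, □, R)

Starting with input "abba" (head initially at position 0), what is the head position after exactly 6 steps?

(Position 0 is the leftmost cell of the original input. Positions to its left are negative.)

Execution trace (head position shown):
Step 0: [q0]abba  (head at position 0)
Step 1: move left → [q2]□abba  (head at position -1)
Step 2: move right → a[q1]abba  (head at position 0)
Step 3: move left → [q1]aabba  (head at position -1)
Step 4: move left → [q1]□aabba  (head at position -2)
Step 5: move left → [q0]□□aabba  (head at position -3)
Step 6: move right → b[qA]□aabba  (head at position -2)

After 6 steps, the head is at position -2.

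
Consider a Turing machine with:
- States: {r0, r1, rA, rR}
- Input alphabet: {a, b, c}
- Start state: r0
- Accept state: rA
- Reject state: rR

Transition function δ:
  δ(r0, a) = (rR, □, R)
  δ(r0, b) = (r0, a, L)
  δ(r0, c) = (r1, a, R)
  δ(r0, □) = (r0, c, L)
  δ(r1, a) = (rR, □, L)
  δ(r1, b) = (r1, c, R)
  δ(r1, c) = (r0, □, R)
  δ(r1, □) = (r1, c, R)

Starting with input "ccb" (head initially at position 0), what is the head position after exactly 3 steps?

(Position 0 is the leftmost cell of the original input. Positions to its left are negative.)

Execution trace (head position shown):
Step 0: [r0]ccb  (head at position 0)
Step 1: move right → a[r1]cb  (head at position 1)
Step 2: move right → a□[r0]b  (head at position 2)
Step 3: move left → a[r0]□a  (head at position 1)

After 3 steps, the head is at position 1.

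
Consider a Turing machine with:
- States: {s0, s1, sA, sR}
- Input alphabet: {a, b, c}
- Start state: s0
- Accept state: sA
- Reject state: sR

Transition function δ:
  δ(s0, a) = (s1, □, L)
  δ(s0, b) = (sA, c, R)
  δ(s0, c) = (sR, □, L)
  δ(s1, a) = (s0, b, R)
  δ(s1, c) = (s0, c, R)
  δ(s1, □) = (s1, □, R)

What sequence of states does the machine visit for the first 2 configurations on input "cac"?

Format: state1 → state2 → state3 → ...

Execution trace:
Initial: [s0]cac
Step 1: δ(s0, c) = (sR, □, L) → [sR]□□ac

The machine reaches the reject state sR and halts.

State sequence: s0 → sR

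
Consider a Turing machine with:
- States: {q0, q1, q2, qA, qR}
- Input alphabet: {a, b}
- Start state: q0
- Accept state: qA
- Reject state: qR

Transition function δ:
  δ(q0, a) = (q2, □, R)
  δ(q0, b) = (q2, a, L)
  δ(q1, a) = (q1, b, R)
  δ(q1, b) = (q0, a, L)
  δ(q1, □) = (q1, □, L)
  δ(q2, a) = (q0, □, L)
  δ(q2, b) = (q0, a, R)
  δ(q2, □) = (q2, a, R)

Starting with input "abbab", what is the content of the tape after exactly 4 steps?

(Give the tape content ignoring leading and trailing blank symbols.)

Execution trace:
Initial: [q0]abbab
Step 1: δ(q0, a) = (q2, □, R) → □[q2]bbab
Step 2: δ(q2, b) = (q0, a, R) → □a[q0]bab
Step 3: δ(q0, b) = (q2, a, L) → □[q2]aaab
Step 4: δ(q2, a) = (q0, □, L) → [q0]□□aab

No transition is defined for δ(q0, □). By convention the machine halts and rejects.

After 4 steps, the tape (ignoring leading/trailing blanks) is: aab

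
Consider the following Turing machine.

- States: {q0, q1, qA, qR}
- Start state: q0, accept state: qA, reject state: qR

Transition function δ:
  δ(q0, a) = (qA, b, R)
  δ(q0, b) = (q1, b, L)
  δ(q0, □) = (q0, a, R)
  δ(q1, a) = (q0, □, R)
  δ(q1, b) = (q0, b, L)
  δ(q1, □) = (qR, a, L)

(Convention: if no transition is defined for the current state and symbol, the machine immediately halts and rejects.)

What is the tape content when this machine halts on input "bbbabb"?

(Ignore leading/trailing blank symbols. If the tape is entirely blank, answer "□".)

Execution trace:
Initial: [q0]bbbabb
Step 1: δ(q0, b) = (q1, b, L) → [q1]□bbbabb
Step 2: δ(q1, □) = (qR, a, L) → [qR]□abbbabb

The machine reaches the reject state qR and halts.

Final tape (ignoring leading/trailing blanks): abbbabb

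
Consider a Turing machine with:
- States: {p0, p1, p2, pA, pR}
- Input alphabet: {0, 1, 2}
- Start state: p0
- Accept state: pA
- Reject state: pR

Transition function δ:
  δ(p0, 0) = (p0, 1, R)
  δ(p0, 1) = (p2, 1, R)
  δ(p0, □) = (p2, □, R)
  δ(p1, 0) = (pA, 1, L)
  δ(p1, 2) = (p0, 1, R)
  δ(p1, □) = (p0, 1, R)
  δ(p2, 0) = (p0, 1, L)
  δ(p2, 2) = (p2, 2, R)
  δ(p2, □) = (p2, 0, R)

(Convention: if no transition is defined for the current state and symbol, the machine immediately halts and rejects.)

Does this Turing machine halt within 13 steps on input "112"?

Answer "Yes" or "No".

Execution trace:
Initial: [p0]112
Step 1: δ(p0, 1) = (p2, 1, R) → 1[p2]12

No transition is defined for δ(p2, 1). By convention the machine halts and rejects.
The machine halted after 1 step (within the 13-step bound).

Answer: Yes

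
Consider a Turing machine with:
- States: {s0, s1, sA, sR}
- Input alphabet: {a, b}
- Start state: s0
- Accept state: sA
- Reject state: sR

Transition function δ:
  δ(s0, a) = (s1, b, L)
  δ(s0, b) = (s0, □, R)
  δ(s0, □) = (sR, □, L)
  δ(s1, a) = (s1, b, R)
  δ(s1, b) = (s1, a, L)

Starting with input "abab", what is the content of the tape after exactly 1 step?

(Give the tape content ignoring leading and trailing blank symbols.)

Execution trace:
Initial: [s0]abab
Step 1: δ(s0, a) = (s1, b, L) → [s1]□bbab

No transition is defined for δ(s1, □). By convention the machine halts and rejects.

After 1 step, the tape (ignoring leading/trailing blanks) is: bbab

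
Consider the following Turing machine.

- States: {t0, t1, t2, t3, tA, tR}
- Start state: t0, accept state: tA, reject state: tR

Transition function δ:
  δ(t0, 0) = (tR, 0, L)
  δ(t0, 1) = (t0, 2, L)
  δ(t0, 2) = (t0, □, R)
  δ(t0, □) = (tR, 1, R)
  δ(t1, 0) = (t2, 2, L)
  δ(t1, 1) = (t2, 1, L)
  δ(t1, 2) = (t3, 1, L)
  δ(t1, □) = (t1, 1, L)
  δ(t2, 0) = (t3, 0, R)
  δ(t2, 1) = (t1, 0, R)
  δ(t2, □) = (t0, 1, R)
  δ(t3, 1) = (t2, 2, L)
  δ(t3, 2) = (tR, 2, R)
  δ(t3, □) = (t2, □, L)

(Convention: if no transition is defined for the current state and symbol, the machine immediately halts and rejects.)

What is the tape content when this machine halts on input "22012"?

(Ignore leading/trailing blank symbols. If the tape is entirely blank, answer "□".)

Execution trace:
Initial: [t0]22012
Step 1: δ(t0, 2) = (t0, □, R) → □[t0]2012
Step 2: δ(t0, 2) = (t0, □, R) → □□[t0]012
Step 3: δ(t0, 0) = (tR, 0, L) → □[tR]□012

The machine reaches the reject state tR and halts.

Final tape (ignoring leading/trailing blanks): 012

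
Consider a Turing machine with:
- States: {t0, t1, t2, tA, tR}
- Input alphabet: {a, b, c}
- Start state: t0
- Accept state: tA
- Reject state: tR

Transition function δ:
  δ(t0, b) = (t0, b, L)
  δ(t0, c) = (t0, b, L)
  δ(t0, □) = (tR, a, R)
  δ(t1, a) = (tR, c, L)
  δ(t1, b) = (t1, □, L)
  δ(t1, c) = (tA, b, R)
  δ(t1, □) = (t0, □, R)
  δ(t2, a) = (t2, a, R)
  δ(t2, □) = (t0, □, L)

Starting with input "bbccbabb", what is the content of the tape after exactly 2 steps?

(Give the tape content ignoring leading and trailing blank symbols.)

Execution trace:
Initial: [t0]bbccbabb
Step 1: δ(t0, b) = (t0, b, L) → [t0]□bbccbabb
Step 2: δ(t0, □) = (tR, a, R) → a[tR]bbccbabb

The machine reaches the reject state tR and halts.

After 2 steps, the tape (ignoring leading/trailing blanks) is: abbccbabb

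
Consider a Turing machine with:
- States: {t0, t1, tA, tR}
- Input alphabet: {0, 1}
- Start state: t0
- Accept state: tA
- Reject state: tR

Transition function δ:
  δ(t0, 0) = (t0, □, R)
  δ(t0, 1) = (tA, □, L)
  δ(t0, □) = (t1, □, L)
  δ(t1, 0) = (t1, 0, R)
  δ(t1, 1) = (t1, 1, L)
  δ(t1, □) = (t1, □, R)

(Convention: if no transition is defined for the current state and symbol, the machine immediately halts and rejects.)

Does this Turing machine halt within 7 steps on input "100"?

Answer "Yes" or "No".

Execution trace:
Initial: [t0]100
Step 1: δ(t0, 1) = (tA, □, L) → [tA]□□00

The machine reaches the accept state tA and halts.
The machine halted after 1 step (within the 7-step bound).

Answer: Yes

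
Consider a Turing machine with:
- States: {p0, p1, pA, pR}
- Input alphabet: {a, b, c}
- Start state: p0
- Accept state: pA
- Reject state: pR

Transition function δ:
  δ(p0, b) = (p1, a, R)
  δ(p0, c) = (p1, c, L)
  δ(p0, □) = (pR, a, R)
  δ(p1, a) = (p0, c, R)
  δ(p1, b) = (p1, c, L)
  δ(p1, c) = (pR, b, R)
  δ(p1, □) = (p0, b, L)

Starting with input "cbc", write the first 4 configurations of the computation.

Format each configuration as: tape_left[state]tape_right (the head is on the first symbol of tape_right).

Transitions applied:
Step 1: δ(p0, c) = (p1, c, L)
Step 2: δ(p1, □) = (p0, b, L)
Step 3: δ(p0, □) = (pR, a, R)

The first 4 configurations are:
[p0]cbc ⊢ [p1]□cbc ⊢ [p0]□bcbc ⊢ a[pR]bcbc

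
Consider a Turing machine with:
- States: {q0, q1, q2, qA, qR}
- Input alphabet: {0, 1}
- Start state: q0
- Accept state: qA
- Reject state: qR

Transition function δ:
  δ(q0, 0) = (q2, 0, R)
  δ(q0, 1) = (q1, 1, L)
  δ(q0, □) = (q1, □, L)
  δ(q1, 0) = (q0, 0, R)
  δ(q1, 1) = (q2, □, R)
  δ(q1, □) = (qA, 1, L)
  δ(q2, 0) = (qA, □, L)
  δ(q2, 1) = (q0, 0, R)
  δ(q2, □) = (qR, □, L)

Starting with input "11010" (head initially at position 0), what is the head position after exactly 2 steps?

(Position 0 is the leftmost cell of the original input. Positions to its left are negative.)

Execution trace (head position shown):
Step 0: [q0]11010  (head at position 0)
Step 1: move left → [q1]□11010  (head at position -1)
Step 2: move left → [qA]□111010  (head at position -2)

After 2 steps, the head is at position -2.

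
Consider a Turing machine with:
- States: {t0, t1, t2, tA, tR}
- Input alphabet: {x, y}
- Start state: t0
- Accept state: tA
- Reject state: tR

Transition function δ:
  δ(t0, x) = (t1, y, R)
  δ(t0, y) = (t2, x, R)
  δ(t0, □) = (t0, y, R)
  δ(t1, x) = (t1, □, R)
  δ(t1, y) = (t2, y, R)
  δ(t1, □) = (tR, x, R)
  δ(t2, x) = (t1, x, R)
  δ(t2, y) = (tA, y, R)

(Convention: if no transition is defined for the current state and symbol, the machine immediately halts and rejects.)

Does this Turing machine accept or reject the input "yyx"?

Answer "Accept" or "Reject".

Execution trace:
Initial: [t0]yyx
Step 1: δ(t0, y) = (t2, x, R) → x[t2]yx
Step 2: δ(t2, y) = (tA, y, R) → xy[tA]x

The machine reaches the accept state tA and halts.

Answer: Accept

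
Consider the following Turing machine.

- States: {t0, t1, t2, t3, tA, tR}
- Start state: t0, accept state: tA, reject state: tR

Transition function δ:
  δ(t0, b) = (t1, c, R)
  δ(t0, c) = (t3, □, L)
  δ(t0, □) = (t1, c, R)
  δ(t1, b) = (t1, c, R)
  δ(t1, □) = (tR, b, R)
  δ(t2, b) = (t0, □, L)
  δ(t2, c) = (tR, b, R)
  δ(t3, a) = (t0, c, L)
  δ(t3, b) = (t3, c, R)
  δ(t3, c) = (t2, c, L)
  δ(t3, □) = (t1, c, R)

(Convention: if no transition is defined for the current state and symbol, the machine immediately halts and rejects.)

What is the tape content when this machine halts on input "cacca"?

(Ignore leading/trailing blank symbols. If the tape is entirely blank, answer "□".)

Execution trace:
Initial: [t0]cacca
Step 1: δ(t0, c) = (t3, □, L) → [t3]□□acca
Step 2: δ(t3, □) = (t1, c, R) → c[t1]□acca
Step 3: δ(t1, □) = (tR, b, R) → cb[tR]acca

The machine reaches the reject state tR and halts.

Final tape (ignoring leading/trailing blanks): cbacca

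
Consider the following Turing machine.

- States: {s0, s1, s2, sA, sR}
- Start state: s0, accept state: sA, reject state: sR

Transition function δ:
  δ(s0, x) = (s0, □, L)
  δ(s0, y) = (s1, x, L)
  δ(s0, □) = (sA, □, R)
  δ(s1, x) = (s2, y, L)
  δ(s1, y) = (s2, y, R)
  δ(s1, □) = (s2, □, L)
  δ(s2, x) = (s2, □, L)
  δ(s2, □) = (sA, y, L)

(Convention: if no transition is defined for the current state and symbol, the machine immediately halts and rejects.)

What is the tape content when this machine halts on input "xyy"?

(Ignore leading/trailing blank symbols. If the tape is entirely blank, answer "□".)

Execution trace:
Initial: [s0]xyy
Step 1: δ(s0, x) = (s0, □, L) → [s0]□□yy
Step 2: δ(s0, □) = (sA, □, R) → □[sA]□yy

The machine reaches the accept state sA and halts.

Final tape (ignoring leading/trailing blanks): yy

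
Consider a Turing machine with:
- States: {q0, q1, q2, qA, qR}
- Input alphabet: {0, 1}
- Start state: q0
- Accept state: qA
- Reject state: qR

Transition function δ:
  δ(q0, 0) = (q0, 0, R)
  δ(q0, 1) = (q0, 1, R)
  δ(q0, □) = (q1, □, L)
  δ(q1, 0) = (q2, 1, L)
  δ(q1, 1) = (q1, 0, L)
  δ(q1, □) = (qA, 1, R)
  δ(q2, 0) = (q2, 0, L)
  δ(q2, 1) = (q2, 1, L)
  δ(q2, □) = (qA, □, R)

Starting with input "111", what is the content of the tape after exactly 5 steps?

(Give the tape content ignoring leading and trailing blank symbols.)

Execution trace:
Initial: [q0]111
Step 1: δ(q0, 1) = (q0, 1, R) → 1[q0]11
Step 2: δ(q0, 1) = (q0, 1, R) → 11[q0]1
Step 3: δ(q0, 1) = (q0, 1, R) → 111[q0]□
Step 4: δ(q0, □) = (q1, □, L) → 11[q1]1□
Step 5: δ(q1, 1) = (q1, 0, L) → 1[q1]10□

After 5 steps, the tape (ignoring leading/trailing blanks) is: 110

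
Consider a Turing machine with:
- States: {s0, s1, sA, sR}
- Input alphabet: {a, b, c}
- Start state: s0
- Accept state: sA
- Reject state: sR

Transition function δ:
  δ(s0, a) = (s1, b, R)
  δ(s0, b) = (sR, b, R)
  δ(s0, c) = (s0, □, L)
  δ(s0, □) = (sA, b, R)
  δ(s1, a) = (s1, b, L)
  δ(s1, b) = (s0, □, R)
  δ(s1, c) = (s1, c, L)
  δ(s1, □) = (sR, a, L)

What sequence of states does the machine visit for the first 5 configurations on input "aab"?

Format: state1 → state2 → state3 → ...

Execution trace:
Initial: [s0]aab
Step 1: δ(s0, a) = (s1, b, R) → b[s1]ab
Step 2: δ(s1, a) = (s1, b, L) → [s1]bbb
Step 3: δ(s1, b) = (s0, □, R) → □[s0]bb
Step 4: δ(s0, b) = (sR, b, R) → □b[sR]b

The machine reaches the reject state sR and halts.

State sequence: s0 → s1 → s1 → s0 → sR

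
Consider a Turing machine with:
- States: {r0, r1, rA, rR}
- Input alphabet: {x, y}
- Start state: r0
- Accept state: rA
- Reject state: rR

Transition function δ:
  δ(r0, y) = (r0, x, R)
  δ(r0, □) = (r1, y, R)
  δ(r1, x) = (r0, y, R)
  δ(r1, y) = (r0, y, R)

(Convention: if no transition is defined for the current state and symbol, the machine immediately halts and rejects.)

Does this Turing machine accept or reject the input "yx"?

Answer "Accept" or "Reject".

Execution trace:
Initial: [r0]yx
Step 1: δ(r0, y) = (r0, x, R) → x[r0]x

No transition is defined for δ(r0, x). By convention the machine halts and rejects.

Answer: Reject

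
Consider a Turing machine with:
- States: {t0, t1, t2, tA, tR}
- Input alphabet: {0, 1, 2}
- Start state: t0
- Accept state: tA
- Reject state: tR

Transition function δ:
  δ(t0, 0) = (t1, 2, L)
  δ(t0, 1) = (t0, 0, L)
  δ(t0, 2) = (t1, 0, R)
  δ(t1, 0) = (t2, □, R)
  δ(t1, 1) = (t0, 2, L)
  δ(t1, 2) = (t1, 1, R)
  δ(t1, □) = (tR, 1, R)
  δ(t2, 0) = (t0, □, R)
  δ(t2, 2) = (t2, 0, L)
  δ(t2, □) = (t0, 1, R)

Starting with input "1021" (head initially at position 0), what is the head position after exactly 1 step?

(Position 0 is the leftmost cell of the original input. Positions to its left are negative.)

Execution trace (head position shown):
Step 0: [t0]1021  (head at position 0)
Step 1: move left → [t0]□0021  (head at position -1)

After 1 step, the head is at position -1.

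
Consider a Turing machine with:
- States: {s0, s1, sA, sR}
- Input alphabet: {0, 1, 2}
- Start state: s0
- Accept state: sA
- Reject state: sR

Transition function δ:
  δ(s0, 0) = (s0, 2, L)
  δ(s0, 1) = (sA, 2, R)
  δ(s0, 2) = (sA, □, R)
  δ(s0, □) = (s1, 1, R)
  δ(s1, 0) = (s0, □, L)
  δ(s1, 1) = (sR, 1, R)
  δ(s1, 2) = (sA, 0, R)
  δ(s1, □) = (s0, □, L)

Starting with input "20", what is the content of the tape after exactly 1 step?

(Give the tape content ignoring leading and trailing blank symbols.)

Execution trace:
Initial: [s0]20
Step 1: δ(s0, 2) = (sA, □, R) → □[sA]0

The machine reaches the accept state sA and halts.

After 1 step, the tape (ignoring leading/trailing blanks) is: 0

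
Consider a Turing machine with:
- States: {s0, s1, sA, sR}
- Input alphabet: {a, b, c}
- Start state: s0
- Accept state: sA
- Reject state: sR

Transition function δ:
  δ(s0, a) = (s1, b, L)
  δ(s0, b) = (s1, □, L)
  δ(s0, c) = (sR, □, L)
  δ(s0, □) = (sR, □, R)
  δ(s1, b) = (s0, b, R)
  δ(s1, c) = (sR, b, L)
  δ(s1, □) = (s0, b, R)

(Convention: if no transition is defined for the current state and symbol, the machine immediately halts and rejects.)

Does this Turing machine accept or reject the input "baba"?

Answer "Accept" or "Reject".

Execution trace:
Initial: [s0]baba
Step 1: δ(s0, b) = (s1, □, L) → [s1]□□aba
Step 2: δ(s1, □) = (s0, b, R) → b[s0]□aba
Step 3: δ(s0, □) = (sR, □, R) → b□[sR]aba

The machine reaches the reject state sR and halts.

Answer: Reject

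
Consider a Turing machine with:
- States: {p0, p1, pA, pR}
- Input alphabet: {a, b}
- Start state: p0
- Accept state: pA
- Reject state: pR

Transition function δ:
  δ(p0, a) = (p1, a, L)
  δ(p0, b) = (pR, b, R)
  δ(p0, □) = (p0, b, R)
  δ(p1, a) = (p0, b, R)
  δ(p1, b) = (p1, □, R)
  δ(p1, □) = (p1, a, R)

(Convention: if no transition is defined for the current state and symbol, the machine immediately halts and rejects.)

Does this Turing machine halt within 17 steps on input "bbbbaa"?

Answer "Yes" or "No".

Execution trace:
Initial: [p0]bbbbaa
Step 1: δ(p0, b) = (pR, b, R) → b[pR]bbbaa

The machine reaches the reject state pR and halts.
The machine halted after 1 step (within the 17-step bound).

Answer: Yes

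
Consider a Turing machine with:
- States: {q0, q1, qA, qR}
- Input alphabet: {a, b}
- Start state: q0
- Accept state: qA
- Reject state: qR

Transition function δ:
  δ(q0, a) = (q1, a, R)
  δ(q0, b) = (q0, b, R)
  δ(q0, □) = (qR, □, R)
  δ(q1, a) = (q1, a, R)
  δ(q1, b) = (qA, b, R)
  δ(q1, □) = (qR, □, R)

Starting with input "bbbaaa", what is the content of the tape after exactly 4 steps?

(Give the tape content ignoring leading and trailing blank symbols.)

Execution trace:
Initial: [q0]bbbaaa
Step 1: δ(q0, b) = (q0, b, R) → b[q0]bbaaa
Step 2: δ(q0, b) = (q0, b, R) → bb[q0]baaa
Step 3: δ(q0, b) = (q0, b, R) → bbb[q0]aaa
Step 4: δ(q0, a) = (q1, a, R) → bbba[q1]aa

After 4 steps, the tape (ignoring leading/trailing blanks) is: bbbaaa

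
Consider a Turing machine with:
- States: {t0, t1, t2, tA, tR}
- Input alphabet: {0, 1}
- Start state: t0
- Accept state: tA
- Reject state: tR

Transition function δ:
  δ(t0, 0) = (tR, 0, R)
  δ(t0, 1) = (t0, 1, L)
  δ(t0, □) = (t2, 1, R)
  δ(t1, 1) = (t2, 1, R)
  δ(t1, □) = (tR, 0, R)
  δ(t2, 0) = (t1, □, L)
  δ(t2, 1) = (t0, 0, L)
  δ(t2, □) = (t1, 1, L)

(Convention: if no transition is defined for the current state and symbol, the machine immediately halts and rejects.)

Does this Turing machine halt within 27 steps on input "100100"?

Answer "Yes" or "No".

Execution trace:
Initial: [t0]100100
Step 1: δ(t0, 1) = (t0, 1, L) → [t0]□100100
Step 2: δ(t0, □) = (t2, 1, R) → 1[t2]100100
Step 3: δ(t2, 1) = (t0, 0, L) → [t0]1000100
Step 4: δ(t0, 1) = (t0, 1, L) → [t0]□1000100
Step 5: δ(t0, □) = (t2, 1, R) → 1[t2]1000100
Step 6: δ(t2, 1) = (t0, 0, L) → [t0]10000100
Step 7: δ(t0, 1) = (t0, 1, L) → [t0]□10000100
Step 8: δ(t0, □) = (t2, 1, R) → 1[t2]10000100
Step 9: δ(t2, 1) = (t0, 0, L) → [t0]100000100
Step 10: δ(t0, 1) = (t0, 1, L) → [t0]□100000100
Step 11: δ(t0, □) = (t2, 1, R) → 1[t2]100000100
Step 12: δ(t2, 1) = (t0, 0, L) → [t0]1000000100
Step 13: δ(t0, 1) = (t0, 1, L) → [t0]□1000000100
Step 14: δ(t0, □) = (t2, 1, R) → 1[t2]1000000100
Step 15: δ(t2, 1) = (t0, 0, L) → [t0]10000000100
Step 16: δ(t0, 1) = (t0, 1, L) → [t0]□10000000100
Step 17: δ(t0, □) = (t2, 1, R) → 1[t2]10000000100
Step 18: δ(t2, 1) = (t0, 0, L) → [t0]100000000100
Step 19: δ(t0, 1) = (t0, 1, L) → [t0]□100000000100
Step 20: δ(t0, □) = (t2, 1, R) → 1[t2]100000000100
Step 21: δ(t2, 1) = (t0, 0, L) → [t0]1000000000100
Step 22: δ(t0, 1) = (t0, 1, L) → [t0]□1000000000100
Step 23: δ(t0, □) = (t2, 1, R) → 1[t2]1000000000100
Step 24: δ(t2, 1) = (t0, 0, L) → [t0]10000000000100
Step 25: δ(t0, 1) = (t0, 1, L) → [t0]□10000000000100
Step 26: δ(t0, □) = (t2, 1, R) → 1[t2]10000000000100
Step 27: δ(t2, 1) = (t0, 0, L) → [t0]100000000000100

The machine has not reached a halting state after 27 steps.
The machine did not halt within the 27-step bound.

Answer: No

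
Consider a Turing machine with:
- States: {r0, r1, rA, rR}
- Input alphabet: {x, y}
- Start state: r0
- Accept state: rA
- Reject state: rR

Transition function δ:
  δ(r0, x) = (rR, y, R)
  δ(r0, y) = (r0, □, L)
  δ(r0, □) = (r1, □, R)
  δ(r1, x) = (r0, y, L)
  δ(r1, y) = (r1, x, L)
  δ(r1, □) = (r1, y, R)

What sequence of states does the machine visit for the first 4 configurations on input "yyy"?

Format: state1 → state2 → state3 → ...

Execution trace:
Initial: [r0]yyy
Step 1: δ(r0, y) = (r0, □, L) → [r0]□□yy
Step 2: δ(r0, □) = (r1, □, R) → □[r1]□yy
Step 3: δ(r1, □) = (r1, y, R) → □y[r1]yy

State sequence: r0 → r0 → r1 → r1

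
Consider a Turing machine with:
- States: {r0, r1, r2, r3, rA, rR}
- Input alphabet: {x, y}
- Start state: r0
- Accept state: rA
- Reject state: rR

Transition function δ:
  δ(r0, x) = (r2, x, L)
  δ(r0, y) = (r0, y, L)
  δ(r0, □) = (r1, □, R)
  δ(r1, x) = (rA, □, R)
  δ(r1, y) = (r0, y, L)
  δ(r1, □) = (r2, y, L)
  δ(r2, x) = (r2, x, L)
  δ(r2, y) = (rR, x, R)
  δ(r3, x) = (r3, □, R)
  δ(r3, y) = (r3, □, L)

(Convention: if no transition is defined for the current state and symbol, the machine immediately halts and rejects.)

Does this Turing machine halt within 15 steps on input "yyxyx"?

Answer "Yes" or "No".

Execution trace:
Initial: [r0]yyxyx
Step 1: δ(r0, y) = (r0, y, L) → [r0]□yyxyx
Step 2: δ(r0, □) = (r1, □, R) → □[r1]yyxyx
Step 3: δ(r1, y) = (r0, y, L) → [r0]□yyxyx
Step 4: δ(r0, □) = (r1, □, R) → □[r1]yyxyx
Step 5: δ(r1, y) = (r0, y, L) → [r0]□yyxyx
Step 6: δ(r0, □) = (r1, □, R) → □[r1]yyxyx
Step 7: δ(r1, y) = (r0, y, L) → [r0]□yyxyx
Step 8: δ(r0, □) = (r1, □, R) → □[r1]yyxyx
Step 9: δ(r1, y) = (r0, y, L) → [r0]□yyxyx
Step 10: δ(r0, □) = (r1, □, R) → □[r1]yyxyx
Step 11: δ(r1, y) = (r0, y, L) → [r0]□yyxyx
Step 12: δ(r0, □) = (r1, □, R) → □[r1]yyxyx
Step 13: δ(r1, y) = (r0, y, L) → [r0]□yyxyx
Step 14: δ(r0, □) = (r1, □, R) → □[r1]yyxyx
Step 15: δ(r1, y) = (r0, y, L) → [r0]□yyxyx

The machine has not reached a halting state after 15 steps.
The machine did not halt within the 15-step bound.

Answer: No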